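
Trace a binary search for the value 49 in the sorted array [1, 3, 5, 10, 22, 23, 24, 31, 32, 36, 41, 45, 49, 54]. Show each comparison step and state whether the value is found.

Binary search for 49 in [1, 3, 5, 10, 22, 23, 24, 31, 32, 36, 41, 45, 49, 54]:

lo=0, hi=13, mid=6, arr[mid]=24 -> 24 < 49, search right half
lo=7, hi=13, mid=10, arr[mid]=41 -> 41 < 49, search right half
lo=11, hi=13, mid=12, arr[mid]=49 -> Found target at index 12!

Binary search finds 49 at index 12 after 3 comparisons. The search repeatedly halves the search space by comparing with the middle element.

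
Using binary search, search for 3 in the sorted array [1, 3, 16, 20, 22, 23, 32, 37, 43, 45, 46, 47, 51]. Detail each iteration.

Binary search for 3 in [1, 3, 16, 20, 22, 23, 32, 37, 43, 45, 46, 47, 51]:

lo=0, hi=12, mid=6, arr[mid]=32 -> 32 > 3, search left half
lo=0, hi=5, mid=2, arr[mid]=16 -> 16 > 3, search left half
lo=0, hi=1, mid=0, arr[mid]=1 -> 1 < 3, search right half
lo=1, hi=1, mid=1, arr[mid]=3 -> Found target at index 1!

Binary search finds 3 at index 1 after 4 comparisons. The search repeatedly halves the search space by comparing with the middle element.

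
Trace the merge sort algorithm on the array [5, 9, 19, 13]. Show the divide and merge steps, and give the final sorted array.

Merge sort trace:

Split: [5, 9, 19, 13] -> [5, 9] and [19, 13]
  Split: [5, 9] -> [5] and [9]
  Merge: [5] + [9] -> [5, 9]
  Split: [19, 13] -> [19] and [13]
  Merge: [19] + [13] -> [13, 19]
Merge: [5, 9] + [13, 19] -> [5, 9, 13, 19]

Final sorted array: [5, 9, 13, 19]

The merge sort proceeds by recursively splitting the array and merging sorted halves.
After all merges, the sorted array is [5, 9, 13, 19].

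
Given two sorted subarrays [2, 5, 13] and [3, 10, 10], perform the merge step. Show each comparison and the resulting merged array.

Merging process:

Compare 2 vs 3: take 2 from left. Merged: [2]
Compare 5 vs 3: take 3 from right. Merged: [2, 3]
Compare 5 vs 10: take 5 from left. Merged: [2, 3, 5]
Compare 13 vs 10: take 10 from right. Merged: [2, 3, 5, 10]
Compare 13 vs 10: take 10 from right. Merged: [2, 3, 5, 10, 10]
Append remaining from left: [13]. Merged: [2, 3, 5, 10, 10, 13]

Final merged array: [2, 3, 5, 10, 10, 13]
Total comparisons: 5

The merged array is [2, 3, 5, 10, 10, 13], requiring 5 comparisons. The merge step runs in O(n) time where n is the total number of elements.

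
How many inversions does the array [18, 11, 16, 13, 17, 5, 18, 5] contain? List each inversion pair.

Finding inversions in [18, 11, 16, 13, 17, 5, 18, 5]:

(0, 1): arr[0]=18 > arr[1]=11
(0, 2): arr[0]=18 > arr[2]=16
(0, 3): arr[0]=18 > arr[3]=13
(0, 4): arr[0]=18 > arr[4]=17
(0, 5): arr[0]=18 > arr[5]=5
(0, 7): arr[0]=18 > arr[7]=5
(1, 5): arr[1]=11 > arr[5]=5
(1, 7): arr[1]=11 > arr[7]=5
(2, 3): arr[2]=16 > arr[3]=13
(2, 5): arr[2]=16 > arr[5]=5
(2, 7): arr[2]=16 > arr[7]=5
(3, 5): arr[3]=13 > arr[5]=5
(3, 7): arr[3]=13 > arr[7]=5
(4, 5): arr[4]=17 > arr[5]=5
(4, 7): arr[4]=17 > arr[7]=5
(6, 7): arr[6]=18 > arr[7]=5

Total inversions: 16

The array has 16 inversion(s): (0,1), (0,2), (0,3), (0,4), (0,5), (0,7), (1,5), (1,7), (2,3), (2,5), (2,7), (3,5), (3,7), (4,5), (4,7), (6,7). Each pair (i,j) satisfies i < j and arr[i] > arr[j].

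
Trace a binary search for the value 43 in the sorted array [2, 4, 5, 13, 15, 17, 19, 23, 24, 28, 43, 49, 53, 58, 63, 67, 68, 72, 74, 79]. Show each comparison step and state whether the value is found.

Binary search for 43 in [2, 4, 5, 13, 15, 17, 19, 23, 24, 28, 43, 49, 53, 58, 63, 67, 68, 72, 74, 79]:

lo=0, hi=19, mid=9, arr[mid]=28 -> 28 < 43, search right half
lo=10, hi=19, mid=14, arr[mid]=63 -> 63 > 43, search left half
lo=10, hi=13, mid=11, arr[mid]=49 -> 49 > 43, search left half
lo=10, hi=10, mid=10, arr[mid]=43 -> Found target at index 10!

Binary search finds 43 at index 10 after 4 comparisons. The search repeatedly halves the search space by comparing with the middle element.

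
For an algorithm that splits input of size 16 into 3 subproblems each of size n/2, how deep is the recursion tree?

For divide and conquer with division factor 2:

Problem sizes at each level:
Level 0: 16
Level 1: 8
Level 2: 4
Level 3: 2
Level 4: 1

The root is level 0 and the size-1 base case is level 4 (the tree spans levels 0 through 4, i.e. 5 levels counting the root), so the depth is the number of divisions: log_2(16) = 4

The recursion tree depth is log_2(16) = 4. At each level, the problem size is divided by 2, so it takes 4 divisions to reduce to a base case of size 1. The algorithm makes 3 recursive calls at each level.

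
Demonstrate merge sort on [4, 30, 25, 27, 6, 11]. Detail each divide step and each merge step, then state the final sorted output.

Merge sort trace:

Split: [4, 30, 25, 27, 6, 11] -> [4, 30, 25] and [27, 6, 11]
  Split: [4, 30, 25] -> [4] and [30, 25]
    Split: [30, 25] -> [30] and [25]
    Merge: [30] + [25] -> [25, 30]
  Merge: [4] + [25, 30] -> [4, 25, 30]
  Split: [27, 6, 11] -> [27] and [6, 11]
    Split: [6, 11] -> [6] and [11]
    Merge: [6] + [11] -> [6, 11]
  Merge: [27] + [6, 11] -> [6, 11, 27]
Merge: [4, 25, 30] + [6, 11, 27] -> [4, 6, 11, 25, 27, 30]

Final sorted array: [4, 6, 11, 25, 27, 30]

The merge sort proceeds by recursively splitting the array and merging sorted halves.
After all merges, the sorted array is [4, 6, 11, 25, 27, 30].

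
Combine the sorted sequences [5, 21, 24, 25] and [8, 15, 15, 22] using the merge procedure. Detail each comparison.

Merging process:

Compare 5 vs 8: take 5 from left. Merged: [5]
Compare 21 vs 8: take 8 from right. Merged: [5, 8]
Compare 21 vs 15: take 15 from right. Merged: [5, 8, 15]
Compare 21 vs 15: take 15 from right. Merged: [5, 8, 15, 15]
Compare 21 vs 22: take 21 from left. Merged: [5, 8, 15, 15, 21]
Compare 24 vs 22: take 22 from right. Merged: [5, 8, 15, 15, 21, 22]
Append remaining from left: [24, 25]. Merged: [5, 8, 15, 15, 21, 22, 24, 25]

Final merged array: [5, 8, 15, 15, 21, 22, 24, 25]
Total comparisons: 6

The merged array is [5, 8, 15, 15, 21, 22, 24, 25], requiring 6 comparisons. The merge step runs in O(n) time where n is the total number of elements.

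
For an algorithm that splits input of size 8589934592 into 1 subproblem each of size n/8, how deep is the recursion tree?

For divide and conquer with division factor 8:

Problem sizes at each level:
Level 0: 8589934592
Level 1: 1073741824
Level 2: 134217728
Level 3: 16777216
Level 4: 2097152
Level 5: 262144
Level 6: 32768
Level 7: 4096
Level 8: 512
Level 9: 64
Level 10: 8
Level 11: 1

The root is level 0 and the size-1 base case is level 11 (the tree spans levels 0 through 11, i.e. 12 levels counting the root), so the depth is the number of divisions: log_8(8589934592) = 11

The recursion tree depth is log_8(8589934592) = 11. At each level, the problem size is divided by 8, so it takes 11 divisions to reduce to a base case of size 1. The algorithm makes 1 recursive call at each level.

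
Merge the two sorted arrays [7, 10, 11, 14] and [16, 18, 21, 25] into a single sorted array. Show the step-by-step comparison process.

Merging process:

Compare 7 vs 16: take 7 from left. Merged: [7]
Compare 10 vs 16: take 10 from left. Merged: [7, 10]
Compare 11 vs 16: take 11 from left. Merged: [7, 10, 11]
Compare 14 vs 16: take 14 from left. Merged: [7, 10, 11, 14]
Append remaining from right: [16, 18, 21, 25]. Merged: [7, 10, 11, 14, 16, 18, 21, 25]

Final merged array: [7, 10, 11, 14, 16, 18, 21, 25]
Total comparisons: 4

The merged array is [7, 10, 11, 14, 16, 18, 21, 25], requiring 4 comparisons. The merge step runs in O(n) time where n is the total number of elements.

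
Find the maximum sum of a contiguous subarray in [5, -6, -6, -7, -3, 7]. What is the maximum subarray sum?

Using Kadane's algorithm on [5, -6, -6, -7, -3, 7]:

Scanning through the array:
Position 1 (value -6): max_ending_here = -1, max_so_far = 5
Position 2 (value -6): max_ending_here = -6, max_so_far = 5
Position 3 (value -7): max_ending_here = -7, max_so_far = 5
Position 4 (value -3): max_ending_here = -3, max_so_far = 5
Position 5 (value 7): max_ending_here = 7, max_so_far = 7

Maximum subarray: [7]
Maximum sum: 7

The maximum subarray is [7] with sum 7. This subarray runs from index 5 to index 5.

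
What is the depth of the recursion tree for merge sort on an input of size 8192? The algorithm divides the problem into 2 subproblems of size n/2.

For divide and conquer with division factor 2:

Problem sizes at each level:
Level 0: 8192
Level 1: 4096
Level 2: 2048
Level 3: 1024
Level 4: 512
Level 5: 256
Level 6: 128
Level 7: 64
Level 8: 32
Level 9: 16
Level 10: 8
Level 11: 4
Level 12: 2
Level 13: 1

The root is level 0 and the size-1 base case is level 13 (the tree spans levels 0 through 13, i.e. 14 levels counting the root), so the depth is the number of divisions: log_2(8192) = 13

The recursion tree depth is log_2(8192) = 13. At each level, the problem size is divided by 2, so it takes 13 divisions to reduce to a base case of size 1. The algorithm makes 2 recursive calls at each level.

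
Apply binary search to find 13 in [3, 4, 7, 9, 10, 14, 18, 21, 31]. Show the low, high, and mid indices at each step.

Binary search for 13 in [3, 4, 7, 9, 10, 14, 18, 21, 31]:

lo=0, hi=8, mid=4, arr[mid]=10 -> 10 < 13, search right half
lo=5, hi=8, mid=6, arr[mid]=18 -> 18 > 13, search left half
lo=5, hi=5, mid=5, arr[mid]=14 -> 14 > 13, search left half
lo=5 > hi=4, target 13 not found

Binary search determines that 13 is not in the array after 3 comparisons. The search space was exhausted without finding the target.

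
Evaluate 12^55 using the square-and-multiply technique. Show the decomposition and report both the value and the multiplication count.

Computing 12^55 by squaring (build up from 12^1; each line after the first costs one multiplication):

12^1 = 12
12^2 = (12^1)^2 = 12^2 = 144
12^3 = 12 * 12^2 = 12 * 144 = 1728
12^6 = (12^3)^2 = 1728^2 = 2985984
12^12 = (12^6)^2 = 2985984^2 = 8916100448256
12^13 = 12 * 12^12 = 12 * 8916100448256 = 106993205379072
12^26 = (12^13)^2 = 106993205379072^2 = 11447545997288281555215581184
12^27 = 12 * 12^26 = 12 * 11447545997288281555215581184 = 137370551967459378662586974208
12^54 = (12^27)^2 = 137370551967459378662586974208^2 = 18870668547844457769972080826950345531368943638112857227264
12^55 = 12 * 12^54 = 12 * 18870668547844457769972080826950345531368943638112857227264 = 226448022574133493239664969923404146376427323657354286727168

Result: 226448022574133493239664969923404146376427323657354286727168
Multiplications needed: 9 (9 lines after 12^1)

12^55 = 226448022574133493239664969923404146376427323657354286727168. Using exponentiation by squaring, this requires 9 multiplications. The key idea: if the exponent is even, square the half-power; if odd, multiply by the base once.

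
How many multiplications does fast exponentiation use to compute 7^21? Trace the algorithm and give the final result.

Computing 7^21 by squaring (build up from 7^1; each line after the first costs one multiplication):

7^1 = 7
7^2 = (7^1)^2 = 7^2 = 49
7^4 = (7^2)^2 = 49^2 = 2401
7^5 = 7 * 7^4 = 7 * 2401 = 16807
7^10 = (7^5)^2 = 16807^2 = 282475249
7^20 = (7^10)^2 = 282475249^2 = 79792266297612001
7^21 = 7 * 7^20 = 7 * 79792266297612001 = 558545864083284007

Result: 558545864083284007
Multiplications needed: 6 (6 lines after 7^1)

7^21 = 558545864083284007. Using exponentiation by squaring, this requires 6 multiplications. The key idea: if the exponent is even, square the half-power; if odd, multiply by the base once.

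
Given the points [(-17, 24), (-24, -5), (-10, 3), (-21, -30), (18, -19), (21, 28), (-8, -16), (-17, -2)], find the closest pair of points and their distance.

Computing all pairwise distances among 8 points:

d((-17, 24), (-24, -5)) = 29.8329
d((-17, 24), (-10, 3)) = 22.1359
d((-17, 24), (-21, -30)) = 54.1479
d((-17, 24), (18, -19)) = 55.4437
d((-17, 24), (21, 28)) = 38.2099
d((-17, 24), (-8, -16)) = 41.0
d((-17, 24), (-17, -2)) = 26.0
d((-24, -5), (-10, 3)) = 16.1245
d((-24, -5), (-21, -30)) = 25.1794
d((-24, -5), (18, -19)) = 44.2719
d((-24, -5), (21, 28)) = 55.8032
d((-24, -5), (-8, -16)) = 19.4165
d((-24, -5), (-17, -2)) = 7.6158 <-- minimum
d((-10, 3), (-21, -30)) = 34.7851
d((-10, 3), (18, -19)) = 35.609
d((-10, 3), (21, 28)) = 39.8246
d((-10, 3), (-8, -16)) = 19.105
d((-10, 3), (-17, -2)) = 8.6023
d((-21, -30), (18, -19)) = 40.5216
d((-21, -30), (21, 28)) = 71.6101
d((-21, -30), (-8, -16)) = 19.105
d((-21, -30), (-17, -2)) = 28.2843
d((18, -19), (21, 28)) = 47.0956
d((18, -19), (-8, -16)) = 26.1725
d((18, -19), (-17, -2)) = 38.9102
d((21, 28), (-8, -16)) = 52.6972
d((21, 28), (-17, -2)) = 48.4149
d((-8, -16), (-17, -2)) = 16.6433

Closest pair: (-24, -5) and (-17, -2) with distance 7.6158

The closest pair is (-24, -5) and (-17, -2) with Euclidean distance 7.6158. For 8 points, brute-force pairwise comparison is shown above. For large n, the divide-and-conquer algorithm (sort by x, recurse on halves, check the dividing strip) achieves O(n log n).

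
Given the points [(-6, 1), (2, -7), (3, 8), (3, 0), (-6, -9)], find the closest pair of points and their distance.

Computing all pairwise distances among 5 points:

d((-6, 1), (2, -7)) = 11.3137
d((-6, 1), (3, 8)) = 11.4018
d((-6, 1), (3, 0)) = 9.0554
d((-6, 1), (-6, -9)) = 10.0
d((2, -7), (3, 8)) = 15.0333
d((2, -7), (3, 0)) = 7.0711 <-- minimum
d((2, -7), (-6, -9)) = 8.2462
d((3, 8), (3, 0)) = 8.0
d((3, 8), (-6, -9)) = 19.2354
d((3, 0), (-6, -9)) = 12.7279

Closest pair: (2, -7) and (3, 0) with distance 7.0711

The closest pair is (2, -7) and (3, 0) with Euclidean distance 7.0711. For 5 points, brute-force pairwise comparison is shown above. For large n, the divide-and-conquer algorithm (sort by x, recurse on halves, check the dividing strip) achieves O(n log n).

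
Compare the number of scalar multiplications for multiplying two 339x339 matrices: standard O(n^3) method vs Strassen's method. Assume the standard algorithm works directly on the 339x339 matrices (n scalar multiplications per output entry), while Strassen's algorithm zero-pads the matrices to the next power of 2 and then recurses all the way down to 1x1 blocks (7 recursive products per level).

Matrix multiplication for 339x339 matrices:

Strassen's algorithm requires power-of-2 dimensions. Pad 339x339 to 512x512 (next power of 2).

Standard algorithm: 339^3 = 38958219 multiplications
Strassen's algorithm: 7^(log2(512)) = 7^9 = 40353607 multiplications
Difference: 38958219 - 40353607 = -1395388 (Strassen uses MORE here due to padding overhead — for small or just-over-power-of-2 n, padding can outweigh the per-level savings)

Standard: 38958219 multiplications (339^3). Strassen: 40353607 multiplications (7^9, after padding to 512x512). Strassen reduces 8 recursive multiplications to 7 at each level.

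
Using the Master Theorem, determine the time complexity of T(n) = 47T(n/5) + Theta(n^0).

Master Theorem for T(n) = 47T(n/5) + O(n^0):

a = 47, b = 5, c = 0
log_b(a) = log_5(47) = 2.3922

Case 1: c = 0 < log_5(47) = 2.3922
T(n) = O(n^(log_5 47))

For T(n) = 47T(n/5) + O(n^0): log_5(47) = 2.3922. This is Case 1 of the Master Theorem (c < log_b(a), work dominated by leaves), giving O(n^(log_5 47)).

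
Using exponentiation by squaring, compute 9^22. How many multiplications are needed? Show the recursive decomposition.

Computing 9^22 by squaring (build up from 9^1; each line after the first costs one multiplication):

9^1 = 9
9^2 = (9^1)^2 = 9^2 = 81
9^4 = (9^2)^2 = 81^2 = 6561
9^5 = 9 * 9^4 = 9 * 6561 = 59049
9^10 = (9^5)^2 = 59049^2 = 3486784401
9^11 = 9 * 9^10 = 9 * 3486784401 = 31381059609
9^22 = (9^11)^2 = 31381059609^2 = 984770902183611232881

Result: 984770902183611232881
Multiplications needed: 6 (6 lines after 9^1)

9^22 = 984770902183611232881. Using exponentiation by squaring, this requires 6 multiplications. The key idea: if the exponent is even, square the half-power; if odd, multiply by the base once.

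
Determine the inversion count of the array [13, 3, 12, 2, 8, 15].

Finding inversions in [13, 3, 12, 2, 8, 15]:

(0, 1): arr[0]=13 > arr[1]=3
(0, 2): arr[0]=13 > arr[2]=12
(0, 3): arr[0]=13 > arr[3]=2
(0, 4): arr[0]=13 > arr[4]=8
(1, 3): arr[1]=3 > arr[3]=2
(2, 3): arr[2]=12 > arr[3]=2
(2, 4): arr[2]=12 > arr[4]=8

Total inversions: 7

The array has 7 inversion(s): (0,1), (0,2), (0,3), (0,4), (1,3), (2,3), (2,4). Each pair (i,j) satisfies i < j and arr[i] > arr[j].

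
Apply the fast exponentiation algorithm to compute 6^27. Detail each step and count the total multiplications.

Computing 6^27 by squaring (build up from 6^1; each line after the first costs one multiplication):

6^1 = 6
6^2 = (6^1)^2 = 6^2 = 36
6^3 = 6 * 6^2 = 6 * 36 = 216
6^6 = (6^3)^2 = 216^2 = 46656
6^12 = (6^6)^2 = 46656^2 = 2176782336
6^13 = 6 * 6^12 = 6 * 2176782336 = 13060694016
6^26 = (6^13)^2 = 13060694016^2 = 170581728179578208256
6^27 = 6 * 6^26 = 6 * 170581728179578208256 = 1023490369077469249536

Result: 1023490369077469249536
Multiplications needed: 7 (7 lines after 6^1)

6^27 = 1023490369077469249536. Using exponentiation by squaring, this requires 7 multiplications. The key idea: if the exponent is even, square the half-power; if odd, multiply by the base once.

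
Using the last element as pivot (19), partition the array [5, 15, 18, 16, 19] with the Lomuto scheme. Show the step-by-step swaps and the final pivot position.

Lomuto partition with pivot = 19:

Initial array: [5, 15, 18, 16, 19]

arr[0]=5 <= 19: swap with position 0, array becomes [5, 15, 18, 16, 19]
arr[1]=15 <= 19: swap with position 1, array becomes [5, 15, 18, 16, 19]
arr[2]=18 <= 19: swap with position 2, array becomes [5, 15, 18, 16, 19]
arr[3]=16 <= 19: swap with position 3, array becomes [5, 15, 18, 16, 19]

Place pivot at position 4: [5, 15, 18, 16, 19]
Pivot position: 4

After partitioning with pivot 19, the array becomes [5, 15, 18, 16, 19]. The pivot is placed at index 4. All elements to the left of the pivot are <= 19, and all elements to the right are > 19.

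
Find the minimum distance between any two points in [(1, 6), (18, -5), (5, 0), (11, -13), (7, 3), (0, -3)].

Computing all pairwise distances among 6 points:

d((1, 6), (18, -5)) = 20.2485
d((1, 6), (5, 0)) = 7.2111
d((1, 6), (11, -13)) = 21.4709
d((1, 6), (7, 3)) = 6.7082
d((1, 6), (0, -3)) = 9.0554
d((18, -5), (5, 0)) = 13.9284
d((18, -5), (11, -13)) = 10.6301
d((18, -5), (7, 3)) = 13.6015
d((18, -5), (0, -3)) = 18.1108
d((5, 0), (11, -13)) = 14.3178
d((5, 0), (7, 3)) = 3.6056 <-- minimum
d((5, 0), (0, -3)) = 5.831
d((11, -13), (7, 3)) = 16.4924
d((11, -13), (0, -3)) = 14.8661
d((7, 3), (0, -3)) = 9.2195

Closest pair: (5, 0) and (7, 3) with distance 3.6056

The closest pair is (5, 0) and (7, 3) with Euclidean distance 3.6056. For 6 points, brute-force pairwise comparison is shown above. For large n, the divide-and-conquer algorithm (sort by x, recurse on halves, check the dividing strip) achieves O(n log n).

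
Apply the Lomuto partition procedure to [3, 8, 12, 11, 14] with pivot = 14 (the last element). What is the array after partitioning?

Lomuto partition with pivot = 14:

Initial array: [3, 8, 12, 11, 14]

arr[0]=3 <= 14: swap with position 0, array becomes [3, 8, 12, 11, 14]
arr[1]=8 <= 14: swap with position 1, array becomes [3, 8, 12, 11, 14]
arr[2]=12 <= 14: swap with position 2, array becomes [3, 8, 12, 11, 14]
arr[3]=11 <= 14: swap with position 3, array becomes [3, 8, 12, 11, 14]

Place pivot at position 4: [3, 8, 12, 11, 14]
Pivot position: 4

After partitioning with pivot 14, the array becomes [3, 8, 12, 11, 14]. The pivot is placed at index 4. All elements to the left of the pivot are <= 14, and all elements to the right are > 14.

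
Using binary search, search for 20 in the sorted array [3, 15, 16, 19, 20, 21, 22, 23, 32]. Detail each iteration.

Binary search for 20 in [3, 15, 16, 19, 20, 21, 22, 23, 32]:

lo=0, hi=8, mid=4, arr[mid]=20 -> Found target at index 4!

Binary search finds 20 at index 4 after 1 comparisons. The search repeatedly halves the search space by comparing with the middle element.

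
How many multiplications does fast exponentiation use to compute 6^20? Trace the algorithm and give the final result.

Computing 6^20 by squaring (build up from 6^1; each line after the first costs one multiplication):

6^1 = 6
6^2 = (6^1)^2 = 6^2 = 36
6^4 = (6^2)^2 = 36^2 = 1296
6^5 = 6 * 6^4 = 6 * 1296 = 7776
6^10 = (6^5)^2 = 7776^2 = 60466176
6^20 = (6^10)^2 = 60466176^2 = 3656158440062976

Result: 3656158440062976
Multiplications needed: 5 (5 lines after 6^1)

6^20 = 3656158440062976. Using exponentiation by squaring, this requires 5 multiplications. The key idea: if the exponent is even, square the half-power; if odd, multiply by the base once.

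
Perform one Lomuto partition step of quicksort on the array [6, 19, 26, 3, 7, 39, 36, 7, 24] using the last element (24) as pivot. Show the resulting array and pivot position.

Lomuto partition with pivot = 24:

Initial array: [6, 19, 26, 3, 7, 39, 36, 7, 24]

arr[0]=6 <= 24: swap with position 0, array becomes [6, 19, 26, 3, 7, 39, 36, 7, 24]
arr[1]=19 <= 24: swap with position 1, array becomes [6, 19, 26, 3, 7, 39, 36, 7, 24]
arr[2]=26 > 24: no swap
arr[3]=3 <= 24: swap with position 2, array becomes [6, 19, 3, 26, 7, 39, 36, 7, 24]
arr[4]=7 <= 24: swap with position 3, array becomes [6, 19, 3, 7, 26, 39, 36, 7, 24]
arr[5]=39 > 24: no swap
arr[6]=36 > 24: no swap
arr[7]=7 <= 24: swap with position 4, array becomes [6, 19, 3, 7, 7, 39, 36, 26, 24]

Place pivot at position 5: [6, 19, 3, 7, 7, 24, 36, 26, 39]
Pivot position: 5

After partitioning with pivot 24, the array becomes [6, 19, 3, 7, 7, 24, 36, 26, 39]. The pivot is placed at index 5. All elements to the left of the pivot are <= 24, and all elements to the right are > 24.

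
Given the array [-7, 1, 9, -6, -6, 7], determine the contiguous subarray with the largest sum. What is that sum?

Using Kadane's algorithm on [-7, 1, 9, -6, -6, 7]:

Scanning through the array:
Position 1 (value 1): max_ending_here = 1, max_so_far = 1
Position 2 (value 9): max_ending_here = 10, max_so_far = 10
Position 3 (value -6): max_ending_here = 4, max_so_far = 10
Position 4 (value -6): max_ending_here = -2, max_so_far = 10
Position 5 (value 7): max_ending_here = 7, max_so_far = 10

Maximum subarray: [1, 9]
Maximum sum: 10

The maximum subarray is [1, 9] with sum 10. This subarray runs from index 1 to index 2.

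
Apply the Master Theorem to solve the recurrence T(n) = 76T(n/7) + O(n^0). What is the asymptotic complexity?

Master Theorem for T(n) = 76T(n/7) + O(n^0):

a = 76, b = 7, c = 0
log_b(a) = log_7(76) = 2.2256

Case 1: c = 0 < log_7(76) = 2.2256
T(n) = O(n^(log_7 76))

For T(n) = 76T(n/7) + O(n^0): log_7(76) = 2.2256. This is Case 1 of the Master Theorem (c < log_b(a), work dominated by leaves), giving O(n^(log_7 76)).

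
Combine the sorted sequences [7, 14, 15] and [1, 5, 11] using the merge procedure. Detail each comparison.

Merging process:

Compare 7 vs 1: take 1 from right. Merged: [1]
Compare 7 vs 5: take 5 from right. Merged: [1, 5]
Compare 7 vs 11: take 7 from left. Merged: [1, 5, 7]
Compare 14 vs 11: take 11 from right. Merged: [1, 5, 7, 11]
Append remaining from left: [14, 15]. Merged: [1, 5, 7, 11, 14, 15]

Final merged array: [1, 5, 7, 11, 14, 15]
Total comparisons: 4

The merged array is [1, 5, 7, 11, 14, 15], requiring 4 comparisons. The merge step runs in O(n) time where n is the total number of elements.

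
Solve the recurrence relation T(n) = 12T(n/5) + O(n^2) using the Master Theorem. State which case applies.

Master Theorem for T(n) = 12T(n/5) + O(n^2):

a = 12, b = 5, c = 2
log_b(a) = log_5(12) = 1.5440

Case 3: c = 2 > log_5(12) = 1.5440
T(n) = O(n^2) = O(n^2)

For T(n) = 12T(n/5) + O(n^2): log_5(12) = 1.5440. This is Case 3 of the Master Theorem (c > log_b(a), work dominated by root), giving O(n^2).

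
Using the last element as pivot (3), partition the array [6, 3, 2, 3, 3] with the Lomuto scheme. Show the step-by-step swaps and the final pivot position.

Lomuto partition with pivot = 3:

Initial array: [6, 3, 2, 3, 3]

arr[0]=6 > 3: no swap
arr[1]=3 <= 3: swap with position 0, array becomes [3, 6, 2, 3, 3]
arr[2]=2 <= 3: swap with position 1, array becomes [3, 2, 6, 3, 3]
arr[3]=3 <= 3: swap with position 2, array becomes [3, 2, 3, 6, 3]

Place pivot at position 3: [3, 2, 3, 3, 6]
Pivot position: 3

After partitioning with pivot 3, the array becomes [3, 2, 3, 3, 6]. The pivot is placed at index 3. All elements to the left of the pivot are <= 3, and all elements to the right are > 3.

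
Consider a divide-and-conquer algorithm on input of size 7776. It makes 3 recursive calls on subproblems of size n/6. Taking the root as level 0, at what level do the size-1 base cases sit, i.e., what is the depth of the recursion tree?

For divide and conquer with division factor 6:

Problem sizes at each level:
Level 0: 7776
Level 1: 1296
Level 2: 216
Level 3: 36
Level 4: 6
Level 5: 1

The root is level 0 and the size-1 base case is level 5 (the tree spans levels 0 through 5, i.e. 6 levels counting the root), so the depth is the number of divisions: log_6(7776) = 5

The recursion tree depth is log_6(7776) = 5. At each level, the problem size is divided by 6, so it takes 5 divisions to reduce to a base case of size 1. The algorithm makes 3 recursive calls at each level.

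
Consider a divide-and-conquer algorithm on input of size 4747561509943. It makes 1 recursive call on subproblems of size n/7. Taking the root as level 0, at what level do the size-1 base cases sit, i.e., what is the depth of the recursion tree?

For divide and conquer with division factor 7:

Problem sizes at each level:
Level 0: 4747561509943
Level 1: 678223072849
Level 2: 96889010407
Level 3: 13841287201
Level 4: 1977326743
Level 5: 282475249
Level 6: 40353607
Level 7: 5764801
Level 8: 823543
Level 9: 117649
Level 10: 16807
Level 11: 2401
Level 12: 343
Level 13: 49
Level 14: 7
Level 15: 1

The root is level 0 and the size-1 base case is level 15 (the tree spans levels 0 through 15, i.e. 16 levels counting the root), so the depth is the number of divisions: log_7(4747561509943) = 15

The recursion tree depth is log_7(4747561509943) = 15. At each level, the problem size is divided by 7, so it takes 15 divisions to reduce to a base case of size 1. The algorithm makes 1 recursive call at each level.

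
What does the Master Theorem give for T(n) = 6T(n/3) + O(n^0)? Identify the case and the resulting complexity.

Master Theorem for T(n) = 6T(n/3) + O(n^0):

a = 6, b = 3, c = 0
log_b(a) = log_3(6) = 1.6309

Case 1: c = 0 < log_3(6) = 1.6309
T(n) = O(n^(log_3 6))

For T(n) = 6T(n/3) + O(n^0): log_3(6) = 1.6309. This is Case 1 of the Master Theorem (c < log_b(a), work dominated by leaves), giving O(n^(log_3 6)).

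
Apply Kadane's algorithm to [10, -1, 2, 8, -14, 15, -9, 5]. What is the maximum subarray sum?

Using Kadane's algorithm on [10, -1, 2, 8, -14, 15, -9, 5]:

Scanning through the array:
Position 1 (value -1): max_ending_here = 9, max_so_far = 10
Position 2 (value 2): max_ending_here = 11, max_so_far = 11
Position 3 (value 8): max_ending_here = 19, max_so_far = 19
Position 4 (value -14): max_ending_here = 5, max_so_far = 19
Position 5 (value 15): max_ending_here = 20, max_so_far = 20
Position 6 (value -9): max_ending_here = 11, max_so_far = 20
Position 7 (value 5): max_ending_here = 16, max_so_far = 20

Maximum subarray: [10, -1, 2, 8, -14, 15]
Maximum sum: 20

The maximum subarray is [10, -1, 2, 8, -14, 15] with sum 20. This subarray runs from index 0 to index 5.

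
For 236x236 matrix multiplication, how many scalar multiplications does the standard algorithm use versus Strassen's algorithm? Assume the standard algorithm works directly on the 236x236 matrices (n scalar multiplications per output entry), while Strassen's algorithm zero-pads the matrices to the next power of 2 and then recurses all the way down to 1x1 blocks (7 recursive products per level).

Matrix multiplication for 236x236 matrices:

Strassen's algorithm requires power-of-2 dimensions. Pad 236x236 to 256x256 (next power of 2).

Standard algorithm: 236^3 = 13144256 multiplications
Strassen's algorithm: 7^(log2(256)) = 7^8 = 5764801 multiplications
Savings: 13144256 - 5764801 = 7379455 multiplications

Standard: 13144256 multiplications (236^3). Strassen: 5764801 multiplications (7^8, after padding to 256x256). Strassen reduces 8 recursive multiplications to 7 at each level.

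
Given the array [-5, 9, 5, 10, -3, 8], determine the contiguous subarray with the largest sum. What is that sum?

Using Kadane's algorithm on [-5, 9, 5, 10, -3, 8]:

Scanning through the array:
Position 1 (value 9): max_ending_here = 9, max_so_far = 9
Position 2 (value 5): max_ending_here = 14, max_so_far = 14
Position 3 (value 10): max_ending_here = 24, max_so_far = 24
Position 4 (value -3): max_ending_here = 21, max_so_far = 24
Position 5 (value 8): max_ending_here = 29, max_so_far = 29

Maximum subarray: [9, 5, 10, -3, 8]
Maximum sum: 29

The maximum subarray is [9, 5, 10, -3, 8] with sum 29. This subarray runs from index 1 to index 5.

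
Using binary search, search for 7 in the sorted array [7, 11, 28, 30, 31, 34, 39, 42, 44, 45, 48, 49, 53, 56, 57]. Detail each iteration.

Binary search for 7 in [7, 11, 28, 30, 31, 34, 39, 42, 44, 45, 48, 49, 53, 56, 57]:

lo=0, hi=14, mid=7, arr[mid]=42 -> 42 > 7, search left half
lo=0, hi=6, mid=3, arr[mid]=30 -> 30 > 7, search left half
lo=0, hi=2, mid=1, arr[mid]=11 -> 11 > 7, search left half
lo=0, hi=0, mid=0, arr[mid]=7 -> Found target at index 0!

Binary search finds 7 at index 0 after 4 comparisons. The search repeatedly halves the search space by comparing with the middle element.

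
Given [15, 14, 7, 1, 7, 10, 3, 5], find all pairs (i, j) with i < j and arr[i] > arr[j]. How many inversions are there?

Finding inversions in [15, 14, 7, 1, 7, 10, 3, 5]:

(0, 1): arr[0]=15 > arr[1]=14
(0, 2): arr[0]=15 > arr[2]=7
(0, 3): arr[0]=15 > arr[3]=1
(0, 4): arr[0]=15 > arr[4]=7
(0, 5): arr[0]=15 > arr[5]=10
(0, 6): arr[0]=15 > arr[6]=3
(0, 7): arr[0]=15 > arr[7]=5
(1, 2): arr[1]=14 > arr[2]=7
(1, 3): arr[1]=14 > arr[3]=1
(1, 4): arr[1]=14 > arr[4]=7
(1, 5): arr[1]=14 > arr[5]=10
(1, 6): arr[1]=14 > arr[6]=3
(1, 7): arr[1]=14 > arr[7]=5
(2, 3): arr[2]=7 > arr[3]=1
(2, 6): arr[2]=7 > arr[6]=3
(2, 7): arr[2]=7 > arr[7]=5
(4, 6): arr[4]=7 > arr[6]=3
(4, 7): arr[4]=7 > arr[7]=5
(5, 6): arr[5]=10 > arr[6]=3
(5, 7): arr[5]=10 > arr[7]=5

Total inversions: 20

The array has 20 inversion(s): (0,1), (0,2), (0,3), (0,4), (0,5), (0,6), (0,7), (1,2), (1,3), (1,4), (1,5), (1,6), (1,7), (2,3), (2,6), (2,7), (4,6), (4,7), (5,6), (5,7). Each pair (i,j) satisfies i < j and arr[i] > arr[j].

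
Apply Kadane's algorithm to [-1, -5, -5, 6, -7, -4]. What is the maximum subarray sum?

Using Kadane's algorithm on [-1, -5, -5, 6, -7, -4]:

Scanning through the array:
Position 1 (value -5): max_ending_here = -5, max_so_far = -1
Position 2 (value -5): max_ending_here = -5, max_so_far = -1
Position 3 (value 6): max_ending_here = 6, max_so_far = 6
Position 4 (value -7): max_ending_here = -1, max_so_far = 6
Position 5 (value -4): max_ending_here = -4, max_so_far = 6

Maximum subarray: [6]
Maximum sum: 6

The maximum subarray is [6] with sum 6. This subarray runs from index 3 to index 3.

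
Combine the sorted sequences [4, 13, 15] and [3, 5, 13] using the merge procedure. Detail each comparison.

Merging process:

Compare 4 vs 3: take 3 from right. Merged: [3]
Compare 4 vs 5: take 4 from left. Merged: [3, 4]
Compare 13 vs 5: take 5 from right. Merged: [3, 4, 5]
Compare 13 vs 13: take 13 from left. Merged: [3, 4, 5, 13]
Compare 15 vs 13: take 13 from right. Merged: [3, 4, 5, 13, 13]
Append remaining from left: [15]. Merged: [3, 4, 5, 13, 13, 15]

Final merged array: [3, 4, 5, 13, 13, 15]
Total comparisons: 5

The merged array is [3, 4, 5, 13, 13, 15], requiring 5 comparisons. The merge step runs in O(n) time where n is the total number of elements.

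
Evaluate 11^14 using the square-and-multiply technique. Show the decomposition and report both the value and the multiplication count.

Computing 11^14 by squaring (build up from 11^1; each line after the first costs one multiplication):

11^1 = 11
11^2 = (11^1)^2 = 11^2 = 121
11^3 = 11 * 11^2 = 11 * 121 = 1331
11^6 = (11^3)^2 = 1331^2 = 1771561
11^7 = 11 * 11^6 = 11 * 1771561 = 19487171
11^14 = (11^7)^2 = 19487171^2 = 379749833583241

Result: 379749833583241
Multiplications needed: 5 (5 lines after 11^1)

11^14 = 379749833583241. Using exponentiation by squaring, this requires 5 multiplications. The key idea: if the exponent is even, square the half-power; if odd, multiply by the base once.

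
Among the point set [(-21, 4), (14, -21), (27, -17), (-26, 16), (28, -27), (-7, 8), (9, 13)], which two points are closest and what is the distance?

Computing all pairwise distances among 7 points:

d((-21, 4), (14, -21)) = 43.0116
d((-21, 4), (27, -17)) = 52.3927
d((-21, 4), (-26, 16)) = 13.0
d((-21, 4), (28, -27)) = 57.9828
d((-21, 4), (-7, 8)) = 14.5602
d((-21, 4), (9, 13)) = 31.3209
d((14, -21), (27, -17)) = 13.6015
d((14, -21), (-26, 16)) = 54.4885
d((14, -21), (28, -27)) = 15.2315
d((14, -21), (-7, 8)) = 35.805
d((14, -21), (9, 13)) = 34.3657
d((27, -17), (-26, 16)) = 62.434
d((27, -17), (28, -27)) = 10.0499 <-- minimum
d((27, -17), (-7, 8)) = 42.2019
d((27, -17), (9, 13)) = 34.9857
d((-26, 16), (28, -27)) = 69.029
d((-26, 16), (-7, 8)) = 20.6155
d((-26, 16), (9, 13)) = 35.1283
d((28, -27), (-7, 8)) = 49.4975
d((28, -27), (9, 13)) = 44.2832
d((-7, 8), (9, 13)) = 16.7631

Closest pair: (27, -17) and (28, -27) with distance 10.0499

The closest pair is (27, -17) and (28, -27) with Euclidean distance 10.0499. For 7 points, brute-force pairwise comparison is shown above. For large n, the divide-and-conquer algorithm (sort by x, recurse on halves, check the dividing strip) achieves O(n log n).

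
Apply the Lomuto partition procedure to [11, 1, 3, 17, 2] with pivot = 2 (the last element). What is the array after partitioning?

Lomuto partition with pivot = 2:

Initial array: [11, 1, 3, 17, 2]

arr[0]=11 > 2: no swap
arr[1]=1 <= 2: swap with position 0, array becomes [1, 11, 3, 17, 2]
arr[2]=3 > 2: no swap
arr[3]=17 > 2: no swap

Place pivot at position 1: [1, 2, 3, 17, 11]
Pivot position: 1

After partitioning with pivot 2, the array becomes [1, 2, 3, 17, 11]. The pivot is placed at index 1. All elements to the left of the pivot are <= 2, and all elements to the right are > 2.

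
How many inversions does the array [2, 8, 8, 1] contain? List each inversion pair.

Finding inversions in [2, 8, 8, 1]:

(0, 3): arr[0]=2 > arr[3]=1
(1, 3): arr[1]=8 > arr[3]=1
(2, 3): arr[2]=8 > arr[3]=1

Total inversions: 3

The array has 3 inversion(s): (0,3), (1,3), (2,3). Each pair (i,j) satisfies i < j and arr[i] > arr[j].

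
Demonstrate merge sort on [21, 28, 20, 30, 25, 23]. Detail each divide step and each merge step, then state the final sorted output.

Merge sort trace:

Split: [21, 28, 20, 30, 25, 23] -> [21, 28, 20] and [30, 25, 23]
  Split: [21, 28, 20] -> [21] and [28, 20]
    Split: [28, 20] -> [28] and [20]
    Merge: [28] + [20] -> [20, 28]
  Merge: [21] + [20, 28] -> [20, 21, 28]
  Split: [30, 25, 23] -> [30] and [25, 23]
    Split: [25, 23] -> [25] and [23]
    Merge: [25] + [23] -> [23, 25]
  Merge: [30] + [23, 25] -> [23, 25, 30]
Merge: [20, 21, 28] + [23, 25, 30] -> [20, 21, 23, 25, 28, 30]

Final sorted array: [20, 21, 23, 25, 28, 30]

The merge sort proceeds by recursively splitting the array and merging sorted halves.
After all merges, the sorted array is [20, 21, 23, 25, 28, 30].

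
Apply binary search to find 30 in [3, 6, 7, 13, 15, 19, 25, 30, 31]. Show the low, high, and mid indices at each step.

Binary search for 30 in [3, 6, 7, 13, 15, 19, 25, 30, 31]:

lo=0, hi=8, mid=4, arr[mid]=15 -> 15 < 30, search right half
lo=5, hi=8, mid=6, arr[mid]=25 -> 25 < 30, search right half
lo=7, hi=8, mid=7, arr[mid]=30 -> Found target at index 7!

Binary search finds 30 at index 7 after 3 comparisons. The search repeatedly halves the search space by comparing with the middle element.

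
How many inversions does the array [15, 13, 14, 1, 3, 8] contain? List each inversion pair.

Finding inversions in [15, 13, 14, 1, 3, 8]:

(0, 1): arr[0]=15 > arr[1]=13
(0, 2): arr[0]=15 > arr[2]=14
(0, 3): arr[0]=15 > arr[3]=1
(0, 4): arr[0]=15 > arr[4]=3
(0, 5): arr[0]=15 > arr[5]=8
(1, 3): arr[1]=13 > arr[3]=1
(1, 4): arr[1]=13 > arr[4]=3
(1, 5): arr[1]=13 > arr[5]=8
(2, 3): arr[2]=14 > arr[3]=1
(2, 4): arr[2]=14 > arr[4]=3
(2, 5): arr[2]=14 > arr[5]=8

Total inversions: 11

The array has 11 inversion(s): (0,1), (0,2), (0,3), (0,4), (0,5), (1,3), (1,4), (1,5), (2,3), (2,4), (2,5). Each pair (i,j) satisfies i < j and arr[i] > arr[j].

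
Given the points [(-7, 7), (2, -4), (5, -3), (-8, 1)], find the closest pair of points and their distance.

Computing all pairwise distances among 4 points:

d((-7, 7), (2, -4)) = 14.2127
d((-7, 7), (5, -3)) = 15.6205
d((-7, 7), (-8, 1)) = 6.0828
d((2, -4), (5, -3)) = 3.1623 <-- minimum
d((2, -4), (-8, 1)) = 11.1803
d((5, -3), (-8, 1)) = 13.6015

Closest pair: (2, -4) and (5, -3) with distance 3.1623

The closest pair is (2, -4) and (5, -3) with Euclidean distance 3.1623. For 4 points, brute-force pairwise comparison is shown above. For large n, the divide-and-conquer algorithm (sort by x, recurse on halves, check the dividing strip) achieves O(n log n).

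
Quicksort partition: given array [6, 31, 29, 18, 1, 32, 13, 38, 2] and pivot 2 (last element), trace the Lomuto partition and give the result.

Lomuto partition with pivot = 2:

Initial array: [6, 31, 29, 18, 1, 32, 13, 38, 2]

arr[0]=6 > 2: no swap
arr[1]=31 > 2: no swap
arr[2]=29 > 2: no swap
arr[3]=18 > 2: no swap
arr[4]=1 <= 2: swap with position 0, array becomes [1, 31, 29, 18, 6, 32, 13, 38, 2]
arr[5]=32 > 2: no swap
arr[6]=13 > 2: no swap
arr[7]=38 > 2: no swap

Place pivot at position 1: [1, 2, 29, 18, 6, 32, 13, 38, 31]
Pivot position: 1

After partitioning with pivot 2, the array becomes [1, 2, 29, 18, 6, 32, 13, 38, 31]. The pivot is placed at index 1. All elements to the left of the pivot are <= 2, and all elements to the right are > 2.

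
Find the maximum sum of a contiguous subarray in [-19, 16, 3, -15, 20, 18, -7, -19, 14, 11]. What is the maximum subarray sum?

Using Kadane's algorithm on [-19, 16, 3, -15, 20, 18, -7, -19, 14, 11]:

Scanning through the array:
Position 1 (value 16): max_ending_here = 16, max_so_far = 16
Position 2 (value 3): max_ending_here = 19, max_so_far = 19
Position 3 (value -15): max_ending_here = 4, max_so_far = 19
Position 4 (value 20): max_ending_here = 24, max_so_far = 24
Position 5 (value 18): max_ending_here = 42, max_so_far = 42
Position 6 (value -7): max_ending_here = 35, max_so_far = 42
Position 7 (value -19): max_ending_here = 16, max_so_far = 42
Position 8 (value 14): max_ending_here = 30, max_so_far = 42
Position 9 (value 11): max_ending_here = 41, max_so_far = 42

Maximum subarray: [16, 3, -15, 20, 18]
Maximum sum: 42

The maximum subarray is [16, 3, -15, 20, 18] with sum 42. This subarray runs from index 1 to index 5.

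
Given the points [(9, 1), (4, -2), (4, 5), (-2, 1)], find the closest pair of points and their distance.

Computing all pairwise distances among 4 points:

d((9, 1), (4, -2)) = 5.831 <-- minimum
d((9, 1), (4, 5)) = 6.4031
d((9, 1), (-2, 1)) = 11.0
d((4, -2), (4, 5)) = 7.0
d((4, -2), (-2, 1)) = 6.7082
d((4, 5), (-2, 1)) = 7.2111

Closest pair: (9, 1) and (4, -2) with distance 5.831

The closest pair is (9, 1) and (4, -2) with Euclidean distance 5.831. For 4 points, brute-force pairwise comparison is shown above. For large n, the divide-and-conquer algorithm (sort by x, recurse on halves, check the dividing strip) achieves O(n log n).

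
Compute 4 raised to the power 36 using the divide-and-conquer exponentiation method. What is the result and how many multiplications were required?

Computing 4^36 by squaring (build up from 4^1; each line after the first costs one multiplication):

4^1 = 4
4^2 = (4^1)^2 = 4^2 = 16
4^4 = (4^2)^2 = 16^2 = 256
4^8 = (4^4)^2 = 256^2 = 65536
4^9 = 4 * 4^8 = 4 * 65536 = 262144
4^18 = (4^9)^2 = 262144^2 = 68719476736
4^36 = (4^18)^2 = 68719476736^2 = 4722366482869645213696

Result: 4722366482869645213696
Multiplications needed: 6 (6 lines after 4^1)

4^36 = 4722366482869645213696. Using exponentiation by squaring, this requires 6 multiplications. The key idea: if the exponent is even, square the half-power; if odd, multiply by the base once.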